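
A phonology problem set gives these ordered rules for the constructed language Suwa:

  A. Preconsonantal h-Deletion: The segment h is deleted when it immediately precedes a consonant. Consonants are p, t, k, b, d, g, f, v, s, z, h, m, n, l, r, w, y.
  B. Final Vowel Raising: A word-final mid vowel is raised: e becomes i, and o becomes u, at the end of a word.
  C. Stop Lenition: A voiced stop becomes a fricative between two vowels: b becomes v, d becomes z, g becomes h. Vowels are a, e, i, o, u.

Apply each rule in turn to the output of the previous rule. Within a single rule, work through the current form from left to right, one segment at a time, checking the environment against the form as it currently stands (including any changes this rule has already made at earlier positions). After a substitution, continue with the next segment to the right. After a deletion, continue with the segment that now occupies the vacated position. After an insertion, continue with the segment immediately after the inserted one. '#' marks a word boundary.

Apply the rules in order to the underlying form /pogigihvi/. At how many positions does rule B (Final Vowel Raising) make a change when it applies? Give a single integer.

A Preconsonantal h-Deletion: [pogigihvi] → [pogigivi]
B Final Vowel Raising: no change — [pogigivi]
C Stop Lenition: [pogigivi] → [pohihivi]
Rule B changed 0 position(s).

0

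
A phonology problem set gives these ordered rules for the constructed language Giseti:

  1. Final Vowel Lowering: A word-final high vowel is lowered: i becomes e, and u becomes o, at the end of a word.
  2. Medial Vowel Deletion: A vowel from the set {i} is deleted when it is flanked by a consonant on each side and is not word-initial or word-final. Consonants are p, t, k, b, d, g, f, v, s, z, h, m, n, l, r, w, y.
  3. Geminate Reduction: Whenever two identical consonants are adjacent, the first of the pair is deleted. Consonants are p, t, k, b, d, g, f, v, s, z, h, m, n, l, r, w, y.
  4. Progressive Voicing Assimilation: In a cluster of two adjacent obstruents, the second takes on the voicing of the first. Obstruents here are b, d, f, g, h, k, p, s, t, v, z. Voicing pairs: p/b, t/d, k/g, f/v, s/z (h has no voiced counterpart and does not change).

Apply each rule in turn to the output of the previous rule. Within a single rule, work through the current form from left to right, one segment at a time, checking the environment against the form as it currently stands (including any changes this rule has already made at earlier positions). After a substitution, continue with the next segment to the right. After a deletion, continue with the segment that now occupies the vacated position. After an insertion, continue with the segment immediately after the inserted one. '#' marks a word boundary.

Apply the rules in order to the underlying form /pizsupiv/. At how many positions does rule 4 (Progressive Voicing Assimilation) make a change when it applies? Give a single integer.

2

1 Final Vowel Lowering: no change — [pizsupiv]
2 Medial Vowel Deletion: [pizsupiv] → [pzsupv]
3 Geminate Reduction: no change — [pzsupv]
4 Progressive Voicing Assimilation: [pzsupv] → [pssupf]
Rule 4 changed 2 position(s).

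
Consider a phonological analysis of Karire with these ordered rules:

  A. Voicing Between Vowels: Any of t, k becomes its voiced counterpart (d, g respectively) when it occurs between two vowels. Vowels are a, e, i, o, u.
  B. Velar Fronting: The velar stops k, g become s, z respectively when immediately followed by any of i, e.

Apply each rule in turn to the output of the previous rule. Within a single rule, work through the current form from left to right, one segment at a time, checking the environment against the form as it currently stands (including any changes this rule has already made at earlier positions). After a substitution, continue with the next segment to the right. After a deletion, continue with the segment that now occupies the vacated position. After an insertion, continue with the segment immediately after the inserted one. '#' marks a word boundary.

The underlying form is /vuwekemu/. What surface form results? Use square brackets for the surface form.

[vuwezemu]

A Voicing Between Vowels: [vuwekemu] → [vuwegemu]
B Velar Fronting: [vuwegemu] → [vuwezemu]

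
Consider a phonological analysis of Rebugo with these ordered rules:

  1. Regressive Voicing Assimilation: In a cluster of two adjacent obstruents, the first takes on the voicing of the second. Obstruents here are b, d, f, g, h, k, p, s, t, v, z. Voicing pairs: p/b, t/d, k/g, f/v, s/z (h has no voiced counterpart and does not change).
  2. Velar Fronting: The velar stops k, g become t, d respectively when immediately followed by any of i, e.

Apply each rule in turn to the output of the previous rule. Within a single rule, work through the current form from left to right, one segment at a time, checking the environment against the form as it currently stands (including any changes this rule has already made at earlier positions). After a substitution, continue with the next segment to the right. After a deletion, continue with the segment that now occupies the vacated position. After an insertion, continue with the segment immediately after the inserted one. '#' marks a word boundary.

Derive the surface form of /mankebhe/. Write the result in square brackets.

[mantephe]

1 Regressive Voicing Assimilation: [mankebhe] → [mankephe]
2 Velar Fronting: [mankephe] → [mantephe]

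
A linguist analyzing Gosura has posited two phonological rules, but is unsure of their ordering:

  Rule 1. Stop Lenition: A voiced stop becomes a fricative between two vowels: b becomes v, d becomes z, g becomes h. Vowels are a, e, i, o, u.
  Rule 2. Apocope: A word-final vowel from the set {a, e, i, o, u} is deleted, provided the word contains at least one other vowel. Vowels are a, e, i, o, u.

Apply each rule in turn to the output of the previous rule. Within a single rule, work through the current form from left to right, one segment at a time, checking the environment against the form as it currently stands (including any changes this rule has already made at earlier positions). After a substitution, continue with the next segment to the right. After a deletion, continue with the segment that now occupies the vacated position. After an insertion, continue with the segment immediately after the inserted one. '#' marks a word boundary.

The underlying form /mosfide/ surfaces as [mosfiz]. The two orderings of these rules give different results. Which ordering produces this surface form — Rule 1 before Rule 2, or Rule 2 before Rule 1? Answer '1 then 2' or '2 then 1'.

Order 1 then 2:
  1 Stop Lenition: [mosfide] → [mosfize]
  2 Apocope: [mosfize] → [mosfiz]
  result: [mosfiz]
Order 2 then 1:
  2 Apocope: [mosfide] → [mosfid]
  1 Stop Lenition: no change — [mosfid]
  result: [mosfid]

1 then 2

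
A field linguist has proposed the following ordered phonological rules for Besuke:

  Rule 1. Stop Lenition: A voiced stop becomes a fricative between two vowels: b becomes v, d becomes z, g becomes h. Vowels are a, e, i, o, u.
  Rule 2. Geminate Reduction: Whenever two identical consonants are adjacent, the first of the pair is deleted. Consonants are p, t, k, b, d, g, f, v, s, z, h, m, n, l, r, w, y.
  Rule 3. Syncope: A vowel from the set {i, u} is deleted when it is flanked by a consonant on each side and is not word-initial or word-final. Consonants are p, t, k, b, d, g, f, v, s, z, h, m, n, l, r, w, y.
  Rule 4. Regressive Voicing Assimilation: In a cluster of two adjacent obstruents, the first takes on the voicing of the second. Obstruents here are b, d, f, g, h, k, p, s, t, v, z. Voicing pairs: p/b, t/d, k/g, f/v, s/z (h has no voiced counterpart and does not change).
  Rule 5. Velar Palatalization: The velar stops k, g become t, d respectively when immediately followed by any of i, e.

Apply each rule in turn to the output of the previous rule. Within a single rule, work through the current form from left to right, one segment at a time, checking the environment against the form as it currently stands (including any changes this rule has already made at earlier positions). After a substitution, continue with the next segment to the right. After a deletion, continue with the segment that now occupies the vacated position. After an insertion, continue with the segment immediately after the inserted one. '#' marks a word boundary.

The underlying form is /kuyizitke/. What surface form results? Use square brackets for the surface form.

Rule 1 Stop Lenition: no change — [kuyizitke]
Rule 2 Geminate Reduction: no change — [kuyizitke]
Rule 3 Syncope: [kuyizitke] → [kyztke]
Rule 4 Regressive Voicing Assimilation: [kyztke] → [kystke]
Rule 5 Velar Palatalization: [kystke] → [kystte]

[kystte]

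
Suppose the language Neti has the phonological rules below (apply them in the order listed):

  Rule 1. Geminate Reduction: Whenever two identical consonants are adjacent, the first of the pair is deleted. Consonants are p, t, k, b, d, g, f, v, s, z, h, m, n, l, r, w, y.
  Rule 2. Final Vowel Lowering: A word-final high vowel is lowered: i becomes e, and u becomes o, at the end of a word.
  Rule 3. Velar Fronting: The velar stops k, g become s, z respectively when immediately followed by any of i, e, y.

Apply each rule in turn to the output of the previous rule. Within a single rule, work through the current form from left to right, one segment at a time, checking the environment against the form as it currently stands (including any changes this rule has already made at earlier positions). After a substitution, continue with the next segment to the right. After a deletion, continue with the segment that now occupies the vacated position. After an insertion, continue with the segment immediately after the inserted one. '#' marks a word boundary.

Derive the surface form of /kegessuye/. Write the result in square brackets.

Rule 1 Geminate Reduction: [kegessuye] → [kegesuye]
Rule 2 Final Vowel Lowering: no change — [kegesuye]
Rule 3 Velar Fronting: [kegesuye] → [sezesuye]

[sezesuye]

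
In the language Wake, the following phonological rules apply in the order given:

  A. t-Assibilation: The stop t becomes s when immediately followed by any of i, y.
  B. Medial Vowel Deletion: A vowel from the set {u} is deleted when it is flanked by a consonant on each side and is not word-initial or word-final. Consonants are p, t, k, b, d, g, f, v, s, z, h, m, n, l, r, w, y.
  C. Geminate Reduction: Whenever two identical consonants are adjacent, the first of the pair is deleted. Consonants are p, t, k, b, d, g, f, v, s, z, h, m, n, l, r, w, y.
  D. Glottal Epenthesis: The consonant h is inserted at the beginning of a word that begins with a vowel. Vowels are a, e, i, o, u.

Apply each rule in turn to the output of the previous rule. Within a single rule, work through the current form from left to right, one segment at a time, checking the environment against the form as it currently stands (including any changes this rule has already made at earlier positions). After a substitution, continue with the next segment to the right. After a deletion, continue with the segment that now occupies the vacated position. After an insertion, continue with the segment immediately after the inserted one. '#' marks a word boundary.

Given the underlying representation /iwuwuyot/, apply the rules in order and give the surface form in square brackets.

[hiwyot]

A t-Assibilation: no change — [iwuwuyot]
B Medial Vowel Deletion: [iwuwuyot] → [iwwyot]
C Geminate Reduction: [iwwyot] → [iwyot]
D Glottal Epenthesis: [iwyot] → [hiwyot]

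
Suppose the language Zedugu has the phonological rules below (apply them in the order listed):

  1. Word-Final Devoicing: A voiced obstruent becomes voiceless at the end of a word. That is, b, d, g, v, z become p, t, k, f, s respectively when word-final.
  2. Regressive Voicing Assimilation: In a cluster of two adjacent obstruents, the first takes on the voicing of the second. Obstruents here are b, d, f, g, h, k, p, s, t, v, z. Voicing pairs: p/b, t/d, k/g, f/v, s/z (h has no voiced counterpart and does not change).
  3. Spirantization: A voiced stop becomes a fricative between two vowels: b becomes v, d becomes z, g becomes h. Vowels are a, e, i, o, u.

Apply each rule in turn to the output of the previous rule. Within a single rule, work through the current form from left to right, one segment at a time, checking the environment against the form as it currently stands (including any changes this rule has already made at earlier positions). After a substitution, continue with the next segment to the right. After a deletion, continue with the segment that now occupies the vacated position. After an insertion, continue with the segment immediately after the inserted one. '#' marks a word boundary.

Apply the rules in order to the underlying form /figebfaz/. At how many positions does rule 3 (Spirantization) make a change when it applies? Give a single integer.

1

1 Word-Final Devoicing: [figebfaz] → [figebfas]
2 Regressive Voicing Assimilation: [figebfas] → [figepfas]
3 Spirantization: [figepfas] → [fihepfas]
Rule 3 changed 1 position(s).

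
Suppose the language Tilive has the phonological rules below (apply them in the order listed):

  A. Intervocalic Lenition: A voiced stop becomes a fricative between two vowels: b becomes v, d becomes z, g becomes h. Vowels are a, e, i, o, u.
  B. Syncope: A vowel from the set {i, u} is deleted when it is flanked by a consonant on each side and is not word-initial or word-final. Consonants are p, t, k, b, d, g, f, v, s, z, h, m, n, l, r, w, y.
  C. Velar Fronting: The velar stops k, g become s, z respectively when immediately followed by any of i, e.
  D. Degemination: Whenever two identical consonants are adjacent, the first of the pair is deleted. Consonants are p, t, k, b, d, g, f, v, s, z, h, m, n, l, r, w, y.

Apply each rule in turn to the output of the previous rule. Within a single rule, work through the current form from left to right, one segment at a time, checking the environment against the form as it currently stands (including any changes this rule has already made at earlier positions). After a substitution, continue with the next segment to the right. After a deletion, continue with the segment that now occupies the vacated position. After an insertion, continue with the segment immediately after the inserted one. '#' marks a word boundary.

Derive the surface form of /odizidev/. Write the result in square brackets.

A Intervocalic Lenition: [odizidev] → [ozizizev]
B Syncope: [ozizizev] → [ozzzev]
C Velar Fronting: no change — [ozzzev]
D Degemination: [ozzzev] → [ozev]

[ozev]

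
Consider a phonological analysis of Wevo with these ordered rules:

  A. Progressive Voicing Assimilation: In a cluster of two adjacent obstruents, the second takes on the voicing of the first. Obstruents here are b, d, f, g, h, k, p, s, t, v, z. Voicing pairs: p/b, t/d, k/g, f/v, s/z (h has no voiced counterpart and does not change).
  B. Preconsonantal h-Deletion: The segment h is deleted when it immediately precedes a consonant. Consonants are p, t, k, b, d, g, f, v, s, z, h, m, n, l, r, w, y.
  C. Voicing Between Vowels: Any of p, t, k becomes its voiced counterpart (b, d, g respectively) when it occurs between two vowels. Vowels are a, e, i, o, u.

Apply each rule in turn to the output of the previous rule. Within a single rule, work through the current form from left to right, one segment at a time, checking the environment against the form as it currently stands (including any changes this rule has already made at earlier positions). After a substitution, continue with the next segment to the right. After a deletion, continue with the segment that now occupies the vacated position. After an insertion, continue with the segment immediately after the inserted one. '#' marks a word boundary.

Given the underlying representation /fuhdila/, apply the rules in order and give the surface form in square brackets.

A Progressive Voicing Assimilation: [fuhdila] → [fuhtila]
B Preconsonantal h-Deletion: [fuhtila] → [futila]
C Voicing Between Vowels: [futila] → [fudila]

[fudila]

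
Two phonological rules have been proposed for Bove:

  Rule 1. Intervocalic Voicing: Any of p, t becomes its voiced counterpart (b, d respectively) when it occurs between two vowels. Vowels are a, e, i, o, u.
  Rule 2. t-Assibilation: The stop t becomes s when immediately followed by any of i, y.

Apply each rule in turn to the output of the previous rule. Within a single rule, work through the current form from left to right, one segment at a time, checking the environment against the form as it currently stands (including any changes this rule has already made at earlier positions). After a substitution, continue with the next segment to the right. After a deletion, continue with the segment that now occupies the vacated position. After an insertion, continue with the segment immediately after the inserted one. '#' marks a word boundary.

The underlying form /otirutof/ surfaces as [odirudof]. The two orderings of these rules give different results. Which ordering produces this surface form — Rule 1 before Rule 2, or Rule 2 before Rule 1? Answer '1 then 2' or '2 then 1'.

1 then 2

Order 1 then 2:
  1 Intervocalic Voicing: [otirutof] → [odirudof]
  2 t-Assibilation: no change — [odirudof]
  result: [odirudof]
Order 2 then 1:
  2 t-Assibilation: [otirutof] → [osirutof]
  1 Intervocalic Voicing: [osirutof] → [osirudof]
  result: [osirudof]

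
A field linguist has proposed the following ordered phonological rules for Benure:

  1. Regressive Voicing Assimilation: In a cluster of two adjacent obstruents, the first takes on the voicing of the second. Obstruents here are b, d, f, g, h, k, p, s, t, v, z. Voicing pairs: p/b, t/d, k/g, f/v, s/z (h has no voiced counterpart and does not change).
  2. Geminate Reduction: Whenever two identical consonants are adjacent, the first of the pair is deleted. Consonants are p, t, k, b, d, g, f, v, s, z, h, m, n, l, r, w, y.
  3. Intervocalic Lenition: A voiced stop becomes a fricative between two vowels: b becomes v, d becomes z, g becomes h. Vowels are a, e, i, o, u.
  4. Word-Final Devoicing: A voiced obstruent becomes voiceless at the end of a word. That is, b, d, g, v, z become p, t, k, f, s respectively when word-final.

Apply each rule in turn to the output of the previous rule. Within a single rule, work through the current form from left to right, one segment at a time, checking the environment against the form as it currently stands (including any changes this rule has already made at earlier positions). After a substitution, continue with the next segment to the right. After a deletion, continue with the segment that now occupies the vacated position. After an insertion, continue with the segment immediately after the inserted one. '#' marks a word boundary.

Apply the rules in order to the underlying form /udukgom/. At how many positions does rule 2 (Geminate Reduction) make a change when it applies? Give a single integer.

1

1 Regressive Voicing Assimilation: [udukgom] → [uduggom]
2 Geminate Reduction: [uduggom] → [udugom]
3 Intervocalic Lenition: [udugom] → [uzuhom]
4 Word-Final Devoicing: no change — [uzuhom]
Rule 2 changed 1 position(s).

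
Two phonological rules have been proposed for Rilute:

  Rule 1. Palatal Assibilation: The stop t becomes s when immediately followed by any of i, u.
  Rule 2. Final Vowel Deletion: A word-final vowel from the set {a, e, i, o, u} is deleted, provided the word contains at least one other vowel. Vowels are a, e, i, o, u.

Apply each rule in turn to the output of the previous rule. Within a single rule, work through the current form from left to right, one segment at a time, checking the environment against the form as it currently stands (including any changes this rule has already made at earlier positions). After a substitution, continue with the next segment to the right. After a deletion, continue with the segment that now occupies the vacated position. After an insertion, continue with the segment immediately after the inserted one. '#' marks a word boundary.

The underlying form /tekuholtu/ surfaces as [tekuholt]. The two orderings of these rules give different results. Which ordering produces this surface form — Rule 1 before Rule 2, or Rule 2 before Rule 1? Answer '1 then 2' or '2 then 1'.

2 then 1

Order 1 then 2:
  1 Palatal Assibilation: [tekuholtu] → [tekuholsu]
  2 Final Vowel Deletion: [tekuholsu] → [tekuhols]
  result: [tekuhols]
Order 2 then 1:
  2 Final Vowel Deletion: [tekuholtu] → [tekuholt]
  1 Palatal Assibilation: no change — [tekuholt]
  result: [tekuholt]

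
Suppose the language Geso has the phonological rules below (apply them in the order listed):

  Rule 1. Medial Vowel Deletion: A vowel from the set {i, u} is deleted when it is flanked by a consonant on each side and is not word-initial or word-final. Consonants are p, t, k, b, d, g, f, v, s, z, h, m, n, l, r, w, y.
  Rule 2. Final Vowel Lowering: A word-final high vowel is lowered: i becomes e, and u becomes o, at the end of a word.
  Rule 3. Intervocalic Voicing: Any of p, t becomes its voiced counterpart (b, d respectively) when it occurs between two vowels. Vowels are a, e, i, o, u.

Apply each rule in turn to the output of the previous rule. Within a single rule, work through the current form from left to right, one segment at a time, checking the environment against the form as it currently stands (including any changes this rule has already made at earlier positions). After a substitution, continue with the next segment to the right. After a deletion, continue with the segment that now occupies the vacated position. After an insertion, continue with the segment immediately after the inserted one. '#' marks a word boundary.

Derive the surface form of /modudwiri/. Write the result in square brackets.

[moddwre]

Rule 1 Medial Vowel Deletion: [modudwiri] → [moddwri]
Rule 2 Final Vowel Lowering: [moddwri] → [moddwre]
Rule 3 Intervocalic Voicing: no change — [moddwre]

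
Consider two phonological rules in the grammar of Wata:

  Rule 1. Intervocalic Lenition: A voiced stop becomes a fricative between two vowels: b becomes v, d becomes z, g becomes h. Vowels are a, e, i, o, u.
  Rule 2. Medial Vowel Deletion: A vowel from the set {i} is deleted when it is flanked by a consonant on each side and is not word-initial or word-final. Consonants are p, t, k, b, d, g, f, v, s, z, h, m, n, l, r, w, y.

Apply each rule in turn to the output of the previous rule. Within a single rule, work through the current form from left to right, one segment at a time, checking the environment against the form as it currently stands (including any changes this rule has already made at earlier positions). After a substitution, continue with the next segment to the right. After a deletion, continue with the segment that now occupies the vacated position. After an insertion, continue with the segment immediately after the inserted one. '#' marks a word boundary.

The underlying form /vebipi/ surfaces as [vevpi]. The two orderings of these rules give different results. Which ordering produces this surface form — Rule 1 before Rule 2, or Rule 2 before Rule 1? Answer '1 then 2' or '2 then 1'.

Order 1 then 2:
  1 Intervocalic Lenition: [vebipi] → [vevipi]
  2 Medial Vowel Deletion: [vevipi] → [vevpi]
  result: [vevpi]
Order 2 then 1:
  2 Medial Vowel Deletion: [vebipi] → [vebpi]
  1 Intervocalic Lenition: no change — [vebpi]
  result: [vebpi]

1 then 2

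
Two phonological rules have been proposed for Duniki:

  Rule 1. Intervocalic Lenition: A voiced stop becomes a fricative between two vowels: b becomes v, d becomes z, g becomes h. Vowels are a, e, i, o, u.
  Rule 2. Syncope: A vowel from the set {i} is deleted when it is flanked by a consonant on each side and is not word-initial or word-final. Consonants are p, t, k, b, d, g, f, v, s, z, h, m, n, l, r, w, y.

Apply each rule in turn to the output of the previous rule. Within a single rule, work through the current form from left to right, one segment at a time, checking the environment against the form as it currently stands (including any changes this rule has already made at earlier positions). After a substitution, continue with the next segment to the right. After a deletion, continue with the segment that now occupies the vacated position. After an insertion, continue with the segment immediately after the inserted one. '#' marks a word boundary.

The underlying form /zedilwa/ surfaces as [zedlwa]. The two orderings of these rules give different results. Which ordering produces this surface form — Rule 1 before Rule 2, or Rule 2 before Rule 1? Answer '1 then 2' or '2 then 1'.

Order 1 then 2:
  1 Intervocalic Lenition: [zedilwa] → [zezilwa]
  2 Syncope: [zezilwa] → [zezlwa]
  result: [zezlwa]
Order 2 then 1:
  2 Syncope: [zedilwa] → [zedlwa]
  1 Intervocalic Lenition: no change — [zedlwa]
  result: [zedlwa]

2 then 1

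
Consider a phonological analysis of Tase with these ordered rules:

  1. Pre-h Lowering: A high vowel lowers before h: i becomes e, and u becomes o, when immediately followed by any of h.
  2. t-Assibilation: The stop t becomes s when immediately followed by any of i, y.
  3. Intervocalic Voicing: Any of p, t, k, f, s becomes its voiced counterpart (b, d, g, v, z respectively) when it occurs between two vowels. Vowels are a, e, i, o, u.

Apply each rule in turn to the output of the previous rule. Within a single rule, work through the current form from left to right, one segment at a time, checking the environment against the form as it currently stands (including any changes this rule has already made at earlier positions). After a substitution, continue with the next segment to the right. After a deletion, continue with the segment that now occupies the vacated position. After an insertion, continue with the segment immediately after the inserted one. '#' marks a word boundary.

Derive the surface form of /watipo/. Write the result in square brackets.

1 Pre-h Lowering: no change — [watipo]
2 t-Assibilation: [watipo] → [wasipo]
3 Intervocalic Voicing: [wasipo] → [wazibo]

[wazibo]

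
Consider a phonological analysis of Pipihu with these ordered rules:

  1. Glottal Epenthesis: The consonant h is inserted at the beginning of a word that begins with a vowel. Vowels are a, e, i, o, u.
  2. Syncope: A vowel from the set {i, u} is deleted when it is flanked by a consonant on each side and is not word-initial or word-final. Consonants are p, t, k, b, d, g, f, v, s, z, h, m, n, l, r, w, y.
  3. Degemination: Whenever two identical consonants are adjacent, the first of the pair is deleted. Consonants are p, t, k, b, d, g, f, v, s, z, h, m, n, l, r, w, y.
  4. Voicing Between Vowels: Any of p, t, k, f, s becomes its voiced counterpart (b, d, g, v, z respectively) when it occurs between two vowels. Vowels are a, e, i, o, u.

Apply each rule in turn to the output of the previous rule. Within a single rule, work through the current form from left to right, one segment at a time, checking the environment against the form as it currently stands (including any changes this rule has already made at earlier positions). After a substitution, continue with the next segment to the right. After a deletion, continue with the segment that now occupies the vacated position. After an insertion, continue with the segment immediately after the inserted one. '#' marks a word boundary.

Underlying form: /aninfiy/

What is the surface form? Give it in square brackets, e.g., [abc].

[hanfy]

1 Glottal Epenthesis: [aninfiy] → [haninfiy]
2 Syncope: [haninfiy] → [hannfy]
3 Degemination: [hannfy] → [hanfy]
4 Voicing Between Vowels: no change — [hanfy]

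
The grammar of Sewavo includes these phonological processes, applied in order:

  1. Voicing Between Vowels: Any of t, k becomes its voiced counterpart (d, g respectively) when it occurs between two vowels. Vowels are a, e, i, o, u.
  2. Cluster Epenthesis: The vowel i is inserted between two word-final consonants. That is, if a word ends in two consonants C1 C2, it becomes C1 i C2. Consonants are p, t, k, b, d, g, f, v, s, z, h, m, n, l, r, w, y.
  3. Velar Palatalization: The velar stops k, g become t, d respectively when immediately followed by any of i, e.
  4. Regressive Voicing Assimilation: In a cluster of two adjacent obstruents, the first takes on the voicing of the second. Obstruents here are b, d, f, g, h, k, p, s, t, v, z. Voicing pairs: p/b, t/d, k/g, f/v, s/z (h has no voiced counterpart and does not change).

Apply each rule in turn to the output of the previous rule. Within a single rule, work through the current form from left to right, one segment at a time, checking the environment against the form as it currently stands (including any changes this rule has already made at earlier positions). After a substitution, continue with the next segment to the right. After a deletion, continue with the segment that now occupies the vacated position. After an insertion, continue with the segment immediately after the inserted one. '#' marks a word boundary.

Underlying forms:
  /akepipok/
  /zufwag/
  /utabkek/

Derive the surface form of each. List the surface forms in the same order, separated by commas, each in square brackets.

[adepipok], [zufwag], [udaptek]

/akepipok/:
  1 Voicing Between Vowels: [akepipok] → [agepipok]
  2 Cluster Epenthesis: no change — [agepipok]
  3 Velar Palatalization: [agepipok] → [adepipok]
  4 Regressive Voicing Assimilation: no change — [adepipok]
/zufwag/:
  1 Voicing Between Vowels: no change — [zufwag]
  2 Cluster Epenthesis: no change — [zufwag]
  3 Velar Palatalization: no change — [zufwag]
  4 Regressive Voicing Assimilation: no change — [zufwag]
/utabkek/:
  1 Voicing Between Vowels: [utabkek] → [udabkek]
  2 Cluster Epenthesis: no change — [udabkek]
  3 Velar Palatalization: [udabkek] → [udabtek]
  4 Regressive Voicing Assimilation: [udabtek] → [udaptek]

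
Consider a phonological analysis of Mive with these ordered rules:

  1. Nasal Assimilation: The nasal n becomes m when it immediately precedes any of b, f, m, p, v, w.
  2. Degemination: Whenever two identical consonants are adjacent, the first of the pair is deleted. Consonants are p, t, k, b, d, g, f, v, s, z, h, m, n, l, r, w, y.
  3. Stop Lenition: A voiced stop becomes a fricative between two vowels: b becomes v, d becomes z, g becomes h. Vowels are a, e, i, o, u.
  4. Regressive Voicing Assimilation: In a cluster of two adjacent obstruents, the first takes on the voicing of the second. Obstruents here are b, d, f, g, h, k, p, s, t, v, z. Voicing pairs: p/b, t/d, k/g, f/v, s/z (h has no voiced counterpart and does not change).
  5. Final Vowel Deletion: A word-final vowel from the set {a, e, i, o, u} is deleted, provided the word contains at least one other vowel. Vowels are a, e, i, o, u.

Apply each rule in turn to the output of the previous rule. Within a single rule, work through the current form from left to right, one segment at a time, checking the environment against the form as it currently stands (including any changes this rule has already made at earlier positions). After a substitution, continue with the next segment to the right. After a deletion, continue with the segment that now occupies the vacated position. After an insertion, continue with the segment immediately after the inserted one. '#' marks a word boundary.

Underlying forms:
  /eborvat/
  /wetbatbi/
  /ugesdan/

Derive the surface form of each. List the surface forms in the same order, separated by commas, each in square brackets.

/eborvat/:
  1 Nasal Assimilation: no change — [eborvat]
  2 Degemination: no change — [eborvat]
  3 Stop Lenition: [eborvat] → [evorvat]
  4 Regressive Voicing Assimilation: no change — [evorvat]
  5 Final Vowel Deletion: no change — [evorvat]
/wetbatbi/:
  1 Nasal Assimilation: no change — [wetbatbi]
  2 Degemination: no change — [wetbatbi]
  3 Stop Lenition: no change — [wetbatbi]
  4 Regressive Voicing Assimilation: [wetbatbi] → [wedbadbi]
  5 Final Vowel Deletion: [wedbadbi] → [wedbadb]
/ugesdan/:
  1 Nasal Assimilation: no change — [ugesdan]
  2 Degemination: no change — [ugesdan]
  3 Stop Lenition: [ugesdan] → [uhesdan]
  4 Regressive Voicing Assimilation: [uhesdan] → [uhezdan]
  5 Final Vowel Deletion: no change — [uhezdan]

[evorvat], [wedbadb], [uhezdan]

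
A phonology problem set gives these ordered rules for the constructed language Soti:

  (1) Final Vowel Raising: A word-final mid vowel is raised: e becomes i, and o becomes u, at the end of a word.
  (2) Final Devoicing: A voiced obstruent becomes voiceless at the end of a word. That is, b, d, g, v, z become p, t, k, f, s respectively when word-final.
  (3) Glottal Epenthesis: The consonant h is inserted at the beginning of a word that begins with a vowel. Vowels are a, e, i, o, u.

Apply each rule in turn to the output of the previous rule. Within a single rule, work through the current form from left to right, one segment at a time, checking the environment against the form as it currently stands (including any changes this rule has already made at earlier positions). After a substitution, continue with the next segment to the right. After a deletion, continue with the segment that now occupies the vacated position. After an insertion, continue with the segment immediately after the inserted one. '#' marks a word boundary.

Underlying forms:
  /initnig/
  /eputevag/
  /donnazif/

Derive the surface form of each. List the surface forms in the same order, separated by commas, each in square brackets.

/initnig/:
  (1) Final Vowel Raising: no change — [initnig]
  (2) Final Devoicing: [initnig] → [initnik]
  (3) Glottal Epenthesis: [initnik] → [hinitnik]
/eputevag/:
  (1) Final Vowel Raising: no change — [eputevag]
  (2) Final Devoicing: [eputevag] → [eputevak]
  (3) Glottal Epenthesis: [eputevak] → [heputevak]
/donnazif/:
  (1) Final Vowel Raising: no change — [donnazif]
  (2) Final Devoicing: no change — [donnazif]
  (3) Glottal Epenthesis: no change — [donnazif]

[hinitnik], [heputevak], [donnazif]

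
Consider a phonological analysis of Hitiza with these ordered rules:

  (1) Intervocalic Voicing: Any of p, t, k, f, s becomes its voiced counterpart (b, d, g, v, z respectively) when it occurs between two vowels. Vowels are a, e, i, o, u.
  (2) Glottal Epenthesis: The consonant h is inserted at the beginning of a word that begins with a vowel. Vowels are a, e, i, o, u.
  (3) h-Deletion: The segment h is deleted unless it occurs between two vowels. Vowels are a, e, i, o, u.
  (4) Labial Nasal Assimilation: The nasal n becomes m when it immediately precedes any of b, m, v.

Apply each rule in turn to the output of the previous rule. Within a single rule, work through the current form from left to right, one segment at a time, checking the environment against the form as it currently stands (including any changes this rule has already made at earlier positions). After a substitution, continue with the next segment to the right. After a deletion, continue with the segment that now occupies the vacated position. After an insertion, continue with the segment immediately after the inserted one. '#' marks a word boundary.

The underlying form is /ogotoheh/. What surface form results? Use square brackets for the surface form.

[ogodohe]

(1) Intervocalic Voicing: [ogotoheh] → [ogodoheh]
(2) Glottal Epenthesis: [ogodoheh] → [hogodoheh]
(3) h-Deletion: [hogodoheh] → [ogodohe]
(4) Labial Nasal Assimilation: no change — [ogodohe]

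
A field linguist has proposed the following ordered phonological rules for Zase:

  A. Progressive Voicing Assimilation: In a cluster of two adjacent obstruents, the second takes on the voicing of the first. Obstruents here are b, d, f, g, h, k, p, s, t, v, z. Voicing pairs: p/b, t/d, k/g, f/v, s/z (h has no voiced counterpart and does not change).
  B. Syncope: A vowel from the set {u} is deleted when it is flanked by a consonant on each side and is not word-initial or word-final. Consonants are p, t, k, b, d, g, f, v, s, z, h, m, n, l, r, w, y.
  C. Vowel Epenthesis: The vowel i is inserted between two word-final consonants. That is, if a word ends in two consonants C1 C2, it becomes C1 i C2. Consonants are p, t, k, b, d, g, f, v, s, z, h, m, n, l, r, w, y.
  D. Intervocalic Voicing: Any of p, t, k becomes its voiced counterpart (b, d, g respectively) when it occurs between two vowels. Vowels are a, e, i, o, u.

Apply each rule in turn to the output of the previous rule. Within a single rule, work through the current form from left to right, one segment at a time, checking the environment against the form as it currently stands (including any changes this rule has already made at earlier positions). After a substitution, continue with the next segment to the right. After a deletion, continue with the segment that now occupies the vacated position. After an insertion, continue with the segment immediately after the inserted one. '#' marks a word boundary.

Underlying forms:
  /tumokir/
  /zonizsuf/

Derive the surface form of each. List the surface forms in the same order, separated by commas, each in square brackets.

/tumokir/:
  A Progressive Voicing Assimilation: no change — [tumokir]
  B Syncope: [tumokir] → [tmokir]
  C Vowel Epenthesis: no change — [tmokir]
  D Intervocalic Voicing: [tmokir] → [tmogir]
/zonizsuf/:
  A Progressive Voicing Assimilation: [zonizsuf] → [zonizzuf]
  B Syncope: [zonizzuf] → [zonizzf]
  C Vowel Epenthesis: [zonizzf] → [zonizzif]
  D Intervocalic Voicing: no change — [zonizzif]

[tmogir], [zonizzif]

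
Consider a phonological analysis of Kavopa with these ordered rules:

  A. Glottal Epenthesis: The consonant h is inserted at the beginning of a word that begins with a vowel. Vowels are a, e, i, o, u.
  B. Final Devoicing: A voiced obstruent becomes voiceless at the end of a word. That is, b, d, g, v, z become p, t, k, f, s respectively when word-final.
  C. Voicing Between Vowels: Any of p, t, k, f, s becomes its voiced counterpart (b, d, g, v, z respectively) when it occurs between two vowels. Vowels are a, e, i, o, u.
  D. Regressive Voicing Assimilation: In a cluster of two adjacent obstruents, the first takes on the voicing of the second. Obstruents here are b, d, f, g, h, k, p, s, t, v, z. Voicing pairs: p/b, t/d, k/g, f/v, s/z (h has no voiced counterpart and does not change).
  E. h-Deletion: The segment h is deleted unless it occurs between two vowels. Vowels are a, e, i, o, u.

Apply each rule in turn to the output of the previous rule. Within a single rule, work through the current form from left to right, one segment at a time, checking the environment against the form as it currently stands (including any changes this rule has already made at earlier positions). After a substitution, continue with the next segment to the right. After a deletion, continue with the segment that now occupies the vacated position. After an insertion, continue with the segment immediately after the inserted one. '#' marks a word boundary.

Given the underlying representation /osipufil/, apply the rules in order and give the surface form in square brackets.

[ozibuvil]

A Glottal Epenthesis: [osipufil] → [hosipufil]
B Final Devoicing: no change — [hosipufil]
C Voicing Between Vowels: [hosipufil] → [hozibuvil]
D Regressive Voicing Assimilation: no change — [hozibuvil]
E h-Deletion: [hozibuvil] → [ozibuvil]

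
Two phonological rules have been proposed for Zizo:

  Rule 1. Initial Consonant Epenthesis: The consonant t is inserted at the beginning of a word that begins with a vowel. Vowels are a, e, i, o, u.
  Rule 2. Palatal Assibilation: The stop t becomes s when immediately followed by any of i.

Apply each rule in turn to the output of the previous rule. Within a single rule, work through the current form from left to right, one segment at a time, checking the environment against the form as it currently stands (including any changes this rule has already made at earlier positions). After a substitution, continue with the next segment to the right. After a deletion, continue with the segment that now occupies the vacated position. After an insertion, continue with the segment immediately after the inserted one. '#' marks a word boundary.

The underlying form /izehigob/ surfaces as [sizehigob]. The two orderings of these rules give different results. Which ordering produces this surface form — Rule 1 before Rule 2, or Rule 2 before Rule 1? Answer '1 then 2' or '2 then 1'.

Order 1 then 2:
  1 Initial Consonant Epenthesis: [izehigob] → [tizehigob]
  2 Palatal Assibilation: [tizehigob] → [sizehigob]
  result: [sizehigob]
Order 2 then 1:
  2 Palatal Assibilation: no change — [izehigob]
  1 Initial Consonant Epenthesis: [izehigob] → [tizehigob]
  result: [tizehigob]

1 then 2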